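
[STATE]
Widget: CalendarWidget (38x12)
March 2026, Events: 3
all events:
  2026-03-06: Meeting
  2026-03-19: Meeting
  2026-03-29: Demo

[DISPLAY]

              March 2026              
Mo Tu We Th Fr Sa Su                  
                   1                  
 2  3  4  5  6*  7  8                 
 9 10 11 12 13 14 15                  
16 17 18 19* 20 21 22                 
23 24 25 26 27 28 29*                 
30 31                                 
                                      
                                      
                                      
                                      


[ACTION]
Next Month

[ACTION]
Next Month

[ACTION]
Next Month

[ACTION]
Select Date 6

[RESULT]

              June 2026               
Mo Tu We Th Fr Sa Su                  
 1  2  3  4  5 [ 6]  7                
 8  9 10 11 12 13 14                  
15 16 17 18 19 20 21                  
22 23 24 25 26 27 28                  
29 30                                 
                                      
                                      
                                      
                                      
                                      


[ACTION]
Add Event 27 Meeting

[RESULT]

              June 2026               
Mo Tu We Th Fr Sa Su                  
 1  2  3  4  5 [ 6]  7                
 8  9 10 11 12 13 14                  
15 16 17 18 19 20 21                  
22 23 24 25 26 27* 28                 
29 30                                 
                                      
                                      
                                      
                                      
                                      


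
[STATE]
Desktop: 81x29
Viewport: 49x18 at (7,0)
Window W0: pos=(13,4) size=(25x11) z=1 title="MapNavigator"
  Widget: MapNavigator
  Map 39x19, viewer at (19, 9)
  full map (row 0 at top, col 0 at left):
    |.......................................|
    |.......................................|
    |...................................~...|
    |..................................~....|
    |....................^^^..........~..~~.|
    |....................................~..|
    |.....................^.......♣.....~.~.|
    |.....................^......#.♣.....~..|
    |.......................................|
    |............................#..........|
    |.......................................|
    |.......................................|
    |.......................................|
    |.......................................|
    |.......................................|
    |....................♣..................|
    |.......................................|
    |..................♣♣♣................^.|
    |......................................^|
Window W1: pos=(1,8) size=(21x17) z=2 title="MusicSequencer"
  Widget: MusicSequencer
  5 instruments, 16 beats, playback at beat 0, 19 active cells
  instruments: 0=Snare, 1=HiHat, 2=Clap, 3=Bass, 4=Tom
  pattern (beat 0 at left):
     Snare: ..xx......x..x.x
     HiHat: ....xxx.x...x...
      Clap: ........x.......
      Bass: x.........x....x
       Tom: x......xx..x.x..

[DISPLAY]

                                                 
                                                 
                                                 
                                                 
      ┏━━━━━━━━━━━━━━━━━━━━━━━┓                  
      ┃ MapNavigator          ┃                  
      ┠───────────────────────┨                  
      ┃.............^.......♣.┃                  
━━━━━━━━━━━━━━┓.....^......#.♣┃                  
cSequencer    ┃...............┃                  
──────────────┨...@........#..┃                  
 ▼123456789012┃...............┃                  
e··██······█··┃...............┃                  
t····███·█···█┃...............┃                  
p········█····┃━━━━━━━━━━━━━━━┛                  
s█·········█··┃                                  
m█······██··█·┃                                  
              ┃                                  


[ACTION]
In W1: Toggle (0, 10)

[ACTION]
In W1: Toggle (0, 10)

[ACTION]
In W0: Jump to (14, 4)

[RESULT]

                                                 
                                                 
                                                 
                                                 
      ┏━━━━━━━━━━━━━━━━━━━━━━━┓                  
      ┃ MapNavigator          ┃                  
      ┠───────────────────────┨                  
      ┃.......................┃                  
━━━━━━━━━━━━━━┓...............┃                  
cSequencer    ┃...............┃                  
──────────────┨...@.....^^^...┃                  
 ▼123456789012┃...............┃                  
e··██······█··┃..........^....┃                  
t····███·█···█┃..........^....┃                  
p········█····┃━━━━━━━━━━━━━━━┛                  
s█·········█··┃                                  
m█······██··█·┃                                  
              ┃                                  


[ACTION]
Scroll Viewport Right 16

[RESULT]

                                                 
                                                 
                                                 
                                                 
━━━━━━━━━━━━━━┓                                  
ator          ┃                                  
──────────────┨                                  
..............┃                                  
..............┃                                  
..............┃                                  
..@.....^^^...┃                                  
..............┃                                  
.........^....┃                                  
.........^....┃                                  
━━━━━━━━━━━━━━┛                                  
                                                 
                                                 
                                                 


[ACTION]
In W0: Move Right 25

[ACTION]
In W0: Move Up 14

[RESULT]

                                                 
                                                 
                                                 
                                                 
━━━━━━━━━━━━━━┓                                  
ator          ┃                                  
──────────────┨                                  
              ┃                                  
              ┃                                  
              ┃                                  
..@           ┃                                  
...           ┃                                  
...           ┃                                  
...           ┃                                  
━━━━━━━━━━━━━━┛                                  
                                                 
                                                 
                                                 


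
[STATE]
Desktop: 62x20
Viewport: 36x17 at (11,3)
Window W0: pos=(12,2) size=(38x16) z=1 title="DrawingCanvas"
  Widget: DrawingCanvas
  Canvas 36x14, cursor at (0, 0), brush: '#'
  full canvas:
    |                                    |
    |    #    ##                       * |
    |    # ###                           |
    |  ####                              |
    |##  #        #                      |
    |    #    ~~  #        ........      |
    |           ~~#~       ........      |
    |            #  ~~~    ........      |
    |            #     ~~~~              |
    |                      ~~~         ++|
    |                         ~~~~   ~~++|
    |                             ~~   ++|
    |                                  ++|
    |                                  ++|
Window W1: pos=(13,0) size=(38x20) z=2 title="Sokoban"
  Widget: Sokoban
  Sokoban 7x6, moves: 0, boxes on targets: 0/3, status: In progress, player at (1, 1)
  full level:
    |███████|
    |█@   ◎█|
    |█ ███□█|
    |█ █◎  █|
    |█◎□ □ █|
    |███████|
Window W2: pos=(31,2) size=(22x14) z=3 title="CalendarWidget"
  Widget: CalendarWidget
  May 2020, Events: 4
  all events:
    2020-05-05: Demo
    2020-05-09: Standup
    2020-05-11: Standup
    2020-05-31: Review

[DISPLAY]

 ┃┃███████          ┃ CalendarWidget
 ┠┃█@   ◎█          ┠───────────────
 ┃┃█ ███□█          ┃      May 2020 
 ┃┃█ █◎  █          ┃Mo Tu We Th Fr 
 ┃┃█◎□ □ █          ┃             1 
 ┃┃███████          ┃ 4  5*  6  7  8
 ┃┃Moves: 0  0/3    ┃11* 12 13 14 15
 ┃┃                 ┃18 19 20 21 22 
 ┃┃                 ┃25 26 27 28 29 
 ┃┃                 ┃               
 ┃┃                 ┃               
 ┃┃                 ┃               
 ┃┃                 ┗━━━━━━━━━━━━━━━
 ┃┃                                 
 ┗┃                                 
  ┃                                 
  ┗━━━━━━━━━━━━━━━━━━━━━━━━━━━━━━━━━


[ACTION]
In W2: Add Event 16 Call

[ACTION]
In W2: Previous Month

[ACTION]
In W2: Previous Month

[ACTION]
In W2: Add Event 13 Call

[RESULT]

 ┃┃███████          ┃ CalendarWidget
 ┠┃█@   ◎█          ┠───────────────
 ┃┃█ ███□█          ┃     March 2020
 ┃┃█ █◎  █          ┃Mo Tu We Th Fr 
 ┃┃█◎□ □ █          ┃               
 ┃┃███████          ┃ 2  3  4  5  6 
 ┃┃Moves: 0  0/3    ┃ 9 10 11 12 13*
 ┃┃                 ┃16 17 18 19 20 
 ┃┃                 ┃23 24 25 26 27 
 ┃┃                 ┃30 31          
 ┃┃                 ┃               
 ┃┃                 ┃               
 ┃┃                 ┗━━━━━━━━━━━━━━━
 ┃┃                                 
 ┗┃                                 
  ┃                                 
  ┗━━━━━━━━━━━━━━━━━━━━━━━━━━━━━━━━━


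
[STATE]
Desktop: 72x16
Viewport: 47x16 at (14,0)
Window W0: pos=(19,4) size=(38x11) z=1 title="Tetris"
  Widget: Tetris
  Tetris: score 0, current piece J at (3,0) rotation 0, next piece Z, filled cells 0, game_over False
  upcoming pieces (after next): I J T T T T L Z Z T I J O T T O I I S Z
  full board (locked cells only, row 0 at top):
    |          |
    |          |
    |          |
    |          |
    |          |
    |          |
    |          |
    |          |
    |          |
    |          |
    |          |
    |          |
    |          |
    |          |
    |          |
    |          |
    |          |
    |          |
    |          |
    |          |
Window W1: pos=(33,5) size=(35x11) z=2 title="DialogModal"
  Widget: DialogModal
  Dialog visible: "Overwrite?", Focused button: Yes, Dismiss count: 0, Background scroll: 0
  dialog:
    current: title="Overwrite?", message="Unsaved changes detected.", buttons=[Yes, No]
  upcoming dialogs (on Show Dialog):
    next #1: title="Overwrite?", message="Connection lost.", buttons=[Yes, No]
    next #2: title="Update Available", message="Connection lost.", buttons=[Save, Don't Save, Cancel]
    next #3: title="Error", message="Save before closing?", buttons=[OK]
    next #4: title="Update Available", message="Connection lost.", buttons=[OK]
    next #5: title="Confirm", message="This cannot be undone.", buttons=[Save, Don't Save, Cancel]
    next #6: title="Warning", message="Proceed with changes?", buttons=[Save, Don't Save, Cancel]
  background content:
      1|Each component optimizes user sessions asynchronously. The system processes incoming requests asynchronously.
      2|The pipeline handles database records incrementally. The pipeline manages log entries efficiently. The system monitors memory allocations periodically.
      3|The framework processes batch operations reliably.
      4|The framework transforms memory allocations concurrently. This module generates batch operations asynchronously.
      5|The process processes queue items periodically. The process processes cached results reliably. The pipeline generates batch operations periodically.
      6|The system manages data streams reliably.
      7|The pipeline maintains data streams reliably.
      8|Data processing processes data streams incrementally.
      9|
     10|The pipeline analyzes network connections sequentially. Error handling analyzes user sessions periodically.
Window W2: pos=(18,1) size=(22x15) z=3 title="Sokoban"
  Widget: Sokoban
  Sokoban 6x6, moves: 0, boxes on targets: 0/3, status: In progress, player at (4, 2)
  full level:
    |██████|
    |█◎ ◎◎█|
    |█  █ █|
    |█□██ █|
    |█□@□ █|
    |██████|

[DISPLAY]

                                               
    ┏━━━━━━━━━━━━━━━━━━━━┓                     
    ┃ Sokoban            ┃                     
    ┠────────────────────┨                     
    ┃██████              ┃━━━━━━━━━━━━━━━━┓    
    ┃█◎ ◎◎█              ┃━━━━━━━━━━━━━━━━━━━━━
    ┃█  █ █              ┃gModal               
    ┃█□██ █              ┃─────────────────────
    ┃█□@□ █              ┃omponent optimizes us
    ┃██████              ┃─────────────────────
    ┃Moves: 0  0/3       ┃      Overwrite?     
    ┃                    ┃saved changes detecte
    ┃                    ┃      [Yes]  No      
    ┃                    ┃─────────────────────
    ┃                    ┃peline maintains data
    ┗━━━━━━━━━━━━━━━━━━━━┛━━━━━━━━━━━━━━━━━━━━━


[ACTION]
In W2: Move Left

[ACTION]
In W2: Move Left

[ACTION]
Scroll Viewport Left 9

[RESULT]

                                               
             ┏━━━━━━━━━━━━━━━━━━━━┓            
             ┃ Sokoban            ┃            
             ┠────────────────────┨            
             ┃██████              ┃━━━━━━━━━━━━
             ┃█◎ ◎◎█              ┃━━━━━━━━━━━━
             ┃█  █ █              ┃gModal      
             ┃█□██ █              ┃────────────
             ┃█□@□ █              ┃omponent opt
             ┃██████              ┃────────────
             ┃Moves: 0  0/3       ┃      Overwr
             ┃                    ┃saved change
             ┃                    ┃      [Yes] 
             ┃                    ┃────────────
             ┃                    ┃peline maint
             ┗━━━━━━━━━━━━━━━━━━━━┛━━━━━━━━━━━━


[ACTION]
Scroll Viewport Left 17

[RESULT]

                                               
                  ┏━━━━━━━━━━━━━━━━━━━━┓       
                  ┃ Sokoban            ┃       
                  ┠────────────────────┨       
                  ┃██████              ┃━━━━━━━
                  ┃█◎ ◎◎█              ┃━━━━━━━
                  ┃█  █ █              ┃gModal 
                  ┃█□██ █              ┃───────
                  ┃█□@□ █              ┃omponen
                  ┃██████              ┃───────
                  ┃Moves: 0  0/3       ┃      O
                  ┃                    ┃saved c
                  ┃                    ┃      [
                  ┃                    ┃───────
                  ┃                    ┃peline 
                  ┗━━━━━━━━━━━━━━━━━━━━┛━━━━━━━


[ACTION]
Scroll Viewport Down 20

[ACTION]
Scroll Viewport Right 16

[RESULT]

                                               
  ┏━━━━━━━━━━━━━━━━━━━━┓                       
  ┃ Sokoban            ┃                       
  ┠────────────────────┨                       
  ┃██████              ┃━━━━━━━━━━━━━━━━┓      
  ┃█◎ ◎◎█              ┃━━━━━━━━━━━━━━━━━━━━━━━
  ┃█  █ █              ┃gModal                 
  ┃█□██ █              ┃───────────────────────
  ┃█□@□ █              ┃omponent optimizes user
  ┃██████              ┃───────────────────────
  ┃Moves: 0  0/3       ┃      Overwrite?       
  ┃                    ┃saved changes detected.
  ┃                    ┃      [Yes]  No        
  ┃                    ┃───────────────────────
  ┃                    ┃peline maintains data s
  ┗━━━━━━━━━━━━━━━━━━━━┛━━━━━━━━━━━━━━━━━━━━━━━


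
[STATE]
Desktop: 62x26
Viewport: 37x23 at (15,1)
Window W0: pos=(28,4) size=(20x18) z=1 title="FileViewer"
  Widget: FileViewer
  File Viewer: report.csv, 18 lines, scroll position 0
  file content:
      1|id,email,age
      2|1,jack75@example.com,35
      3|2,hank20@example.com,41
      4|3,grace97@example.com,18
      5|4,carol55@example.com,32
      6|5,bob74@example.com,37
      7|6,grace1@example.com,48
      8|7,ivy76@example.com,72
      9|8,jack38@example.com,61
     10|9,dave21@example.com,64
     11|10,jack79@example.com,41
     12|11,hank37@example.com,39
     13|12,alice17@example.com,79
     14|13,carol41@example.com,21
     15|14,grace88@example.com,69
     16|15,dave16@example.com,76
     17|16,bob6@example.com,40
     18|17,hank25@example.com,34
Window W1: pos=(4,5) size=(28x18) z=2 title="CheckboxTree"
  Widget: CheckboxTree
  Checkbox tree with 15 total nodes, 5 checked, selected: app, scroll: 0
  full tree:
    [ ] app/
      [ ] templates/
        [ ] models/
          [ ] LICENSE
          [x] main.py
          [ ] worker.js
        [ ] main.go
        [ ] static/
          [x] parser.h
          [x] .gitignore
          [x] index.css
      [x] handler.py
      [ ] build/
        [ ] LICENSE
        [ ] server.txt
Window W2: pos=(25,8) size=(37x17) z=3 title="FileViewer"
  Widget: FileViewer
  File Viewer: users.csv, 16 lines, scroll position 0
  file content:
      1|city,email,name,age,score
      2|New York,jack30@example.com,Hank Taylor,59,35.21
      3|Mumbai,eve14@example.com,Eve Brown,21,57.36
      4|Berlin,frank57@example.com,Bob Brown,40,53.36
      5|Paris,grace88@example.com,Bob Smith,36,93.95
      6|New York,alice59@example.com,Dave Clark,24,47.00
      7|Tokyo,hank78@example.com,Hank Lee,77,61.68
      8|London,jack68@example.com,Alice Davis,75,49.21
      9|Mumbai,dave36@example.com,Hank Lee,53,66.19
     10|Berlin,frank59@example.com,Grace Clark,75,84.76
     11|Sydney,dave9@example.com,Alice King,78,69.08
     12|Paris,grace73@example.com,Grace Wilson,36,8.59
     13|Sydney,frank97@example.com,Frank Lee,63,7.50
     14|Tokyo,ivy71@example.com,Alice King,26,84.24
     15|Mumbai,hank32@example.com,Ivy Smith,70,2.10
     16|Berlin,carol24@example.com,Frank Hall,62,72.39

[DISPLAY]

                                     
                                     
                                     
             ┏━━━━━━━━━━━━━━━━━━┓    
━━━━━━━━━━━━━━━━┓leViewer       ┃    
ree             ┃───────────────┨    
────────────────┨email,age     ▲┃    
          ┏━━━━━━━━━━━━━━━━━━━━━━━━━━
plates/   ┃ FileViewer               
odels/    ┠──────────────────────────
 LICENSE  ┃city,email,name,age,score 
 main.py  ┃New York,jack30@example.co
 worker.js┃Mumbai,eve14@example.com,E
ain.go    ┃Berlin,frank57@example.com
tatic/    ┃Paris,grace88@example.com,
 parser.h ┃New York,alice59@example.c
 .gitignor┃Tokyo,hank78@example.com,H
 index.css┃London,jack68@example.com,
dler.py   ┃Mumbai,dave36@example.com,
ld/       ┃Berlin,frank59@example.com
ICENSE    ┃Sydney,dave9@example.com,A
━━━━━━━━━━┃Paris,grace73@example.com,
          ┃Sydney,frank97@example.com


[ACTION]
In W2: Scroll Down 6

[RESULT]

                                     
                                     
                                     
             ┏━━━━━━━━━━━━━━━━━━┓    
━━━━━━━━━━━━━━━━┓leViewer       ┃    
ree             ┃───────────────┨    
────────────────┨email,age     ▲┃    
          ┏━━━━━━━━━━━━━━━━━━━━━━━━━━
plates/   ┃ FileViewer               
odels/    ┠──────────────────────────
 LICENSE  ┃Berlin,frank57@example.com
 main.py  ┃Paris,grace88@example.com,
 worker.js┃New York,alice59@example.c
ain.go    ┃Tokyo,hank78@example.com,H
tatic/    ┃London,jack68@example.com,
 parser.h ┃Mumbai,dave36@example.com,
 .gitignor┃Berlin,frank59@example.com
 index.css┃Sydney,dave9@example.com,A
dler.py   ┃Paris,grace73@example.com,
ld/       ┃Sydney,frank97@example.com
ICENSE    ┃Tokyo,ivy71@example.com,Al
━━━━━━━━━━┃Mumbai,hank32@example.com,
          ┃Berlin,carol24@example.com


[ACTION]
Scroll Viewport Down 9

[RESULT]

                                     
             ┏━━━━━━━━━━━━━━━━━━┓    
━━━━━━━━━━━━━━━━┓leViewer       ┃    
ree             ┃───────────────┨    
────────────────┨email,age     ▲┃    
          ┏━━━━━━━━━━━━━━━━━━━━━━━━━━
plates/   ┃ FileViewer               
odels/    ┠──────────────────────────
 LICENSE  ┃Berlin,frank57@example.com
 main.py  ┃Paris,grace88@example.com,
 worker.js┃New York,alice59@example.c
ain.go    ┃Tokyo,hank78@example.com,H
tatic/    ┃London,jack68@example.com,
 parser.h ┃Mumbai,dave36@example.com,
 .gitignor┃Berlin,frank59@example.com
 index.css┃Sydney,dave9@example.com,A
dler.py   ┃Paris,grace73@example.com,
ld/       ┃Sydney,frank97@example.com
ICENSE    ┃Tokyo,ivy71@example.com,Al
━━━━━━━━━━┃Mumbai,hank32@example.com,
          ┃Berlin,carol24@example.com
          ┗━━━━━━━━━━━━━━━━━━━━━━━━━━
                                     


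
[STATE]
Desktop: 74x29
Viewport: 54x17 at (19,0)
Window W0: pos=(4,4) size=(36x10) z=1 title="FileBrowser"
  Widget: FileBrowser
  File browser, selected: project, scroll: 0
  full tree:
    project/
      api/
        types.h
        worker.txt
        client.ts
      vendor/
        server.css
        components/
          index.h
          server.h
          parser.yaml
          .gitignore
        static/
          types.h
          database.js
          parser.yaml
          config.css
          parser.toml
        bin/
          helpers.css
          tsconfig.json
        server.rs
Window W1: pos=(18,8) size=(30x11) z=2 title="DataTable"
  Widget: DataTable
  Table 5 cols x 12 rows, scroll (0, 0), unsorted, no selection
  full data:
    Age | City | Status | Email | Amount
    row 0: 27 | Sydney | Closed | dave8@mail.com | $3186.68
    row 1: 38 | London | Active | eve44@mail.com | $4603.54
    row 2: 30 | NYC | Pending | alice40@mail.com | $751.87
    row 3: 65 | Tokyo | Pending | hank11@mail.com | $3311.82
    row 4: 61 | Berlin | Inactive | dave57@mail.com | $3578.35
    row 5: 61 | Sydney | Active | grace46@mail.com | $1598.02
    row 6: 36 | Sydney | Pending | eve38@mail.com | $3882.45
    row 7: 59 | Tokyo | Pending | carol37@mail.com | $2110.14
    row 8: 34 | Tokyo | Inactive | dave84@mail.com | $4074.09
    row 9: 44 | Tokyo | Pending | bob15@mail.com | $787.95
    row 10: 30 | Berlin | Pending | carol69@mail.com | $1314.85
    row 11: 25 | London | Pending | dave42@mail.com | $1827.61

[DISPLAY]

                                                      
                                                      
                                                      
                                                      
━━━━━━━━━━━━━━━━━━━━┓                                 
                    ┃                                 
────────────────────┨                                 
                    ┃                                 
━━━━━━━━━━━━━━━━━━━━━━━━━━━━┓                         
 DataTable                  ┃                         
────────────────────────────┨                         
Age│City  │Status  │Email   ┃                         
───┼──────┼────────┼────────┃                         
27 │Sydney│Closed  │dave8@ma┃                         
38 │London│Active  │eve44@ma┃                         
30 │NYC   │Pending │alice40@┃                         
65 │Tokyo │Pending │hank11@m┃                         


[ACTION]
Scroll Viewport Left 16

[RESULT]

                                                      
                                                      
                                                      
                                                      
 ┏━━━━━━━━━━━━━━━━━━━━━━━━━━━━━━━━━━┓                 
 ┃ FileBrowser                      ┃                 
 ┠──────────────────────────────────┨                 
 ┃> [-] project/                    ┃                 
 ┃    [+] api/ ┏━━━━━━━━━━━━━━━━━━━━━━━━━━━━┓         
 ┃    [+] vendo┃ DataTable                  ┃         
 ┃             ┠────────────────────────────┨         
 ┃             ┃Age│City  │Status  │Email   ┃         
 ┃             ┃───┼──────┼────────┼────────┃         
 ┗━━━━━━━━━━━━━┃27 │Sydney│Closed  │dave8@ma┃         
               ┃38 │London│Active  │eve44@ma┃         
               ┃30 │NYC   │Pending │alice40@┃         
               ┃65 │Tokyo │Pending │hank11@m┃         


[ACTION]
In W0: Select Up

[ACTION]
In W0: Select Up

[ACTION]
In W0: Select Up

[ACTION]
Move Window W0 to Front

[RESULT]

                                                      
                                                      
                                                      
                                                      
 ┏━━━━━━━━━━━━━━━━━━━━━━━━━━━━━━━━━━┓                 
 ┃ FileBrowser                      ┃                 
 ┠──────────────────────────────────┨                 
 ┃> [-] project/                    ┃                 
 ┃    [+] api/                      ┃━━━━━━━┓         
 ┃    [+] vendor/                   ┃       ┃         
 ┃                                  ┃───────┨         
 ┃                                  ┃mail   ┃         
 ┃                                  ┃───────┃         
 ┗━━━━━━━━━━━━━━━━━━━━━━━━━━━━━━━━━━┛ave8@ma┃         
               ┃38 │London│Active  │eve44@ma┃         
               ┃30 │NYC   │Pending │alice40@┃         
               ┃65 │Tokyo │Pending │hank11@m┃         


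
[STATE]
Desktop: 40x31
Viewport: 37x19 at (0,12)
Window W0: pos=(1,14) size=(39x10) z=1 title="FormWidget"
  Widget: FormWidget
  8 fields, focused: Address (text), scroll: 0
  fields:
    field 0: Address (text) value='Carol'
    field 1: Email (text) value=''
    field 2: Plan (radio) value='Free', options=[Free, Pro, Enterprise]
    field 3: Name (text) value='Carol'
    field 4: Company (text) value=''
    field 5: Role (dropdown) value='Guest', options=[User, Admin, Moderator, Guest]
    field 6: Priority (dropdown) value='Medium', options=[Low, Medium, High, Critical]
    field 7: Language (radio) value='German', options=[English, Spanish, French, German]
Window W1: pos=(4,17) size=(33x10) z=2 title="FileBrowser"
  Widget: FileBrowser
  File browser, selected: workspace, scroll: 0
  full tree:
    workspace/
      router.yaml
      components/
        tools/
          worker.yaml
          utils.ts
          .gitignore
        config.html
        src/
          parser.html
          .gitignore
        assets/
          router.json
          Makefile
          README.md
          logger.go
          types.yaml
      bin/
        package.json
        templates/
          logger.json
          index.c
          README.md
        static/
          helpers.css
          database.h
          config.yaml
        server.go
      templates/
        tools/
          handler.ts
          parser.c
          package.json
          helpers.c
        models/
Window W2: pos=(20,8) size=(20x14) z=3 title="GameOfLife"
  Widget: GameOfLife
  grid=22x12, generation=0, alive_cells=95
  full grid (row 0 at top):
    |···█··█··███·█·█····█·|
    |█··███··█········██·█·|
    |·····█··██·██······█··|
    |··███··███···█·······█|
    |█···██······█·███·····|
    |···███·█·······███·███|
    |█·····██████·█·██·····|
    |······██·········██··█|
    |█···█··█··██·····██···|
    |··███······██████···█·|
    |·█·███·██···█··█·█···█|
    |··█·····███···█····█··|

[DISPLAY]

                    ┃·███··█········█
                    ┃···█··██·██·····
 ┏━━━━━━━━━━━━━━━━━━┃███··███···█····
 ┃ FormWidget       ┃··██······█·███·
 ┠──────────────────┃·███·█·······███
 ┃> ┏━━━━━━━━━━━━━━━┃····██████·█·██·
 ┃  ┃ FileBrowser   ┃····██·········█
 ┃  ┠───────────────┃··█··█··██·····█
 ┃  ┃> [-] workspace┃███······██████·
 ┃  ┃    router.yaml┗━━━━━━━━━━━━━━━━
 ┃  ┃    [+] components/            ┃
 ┗━━┃    [+] bin/                   ┃
    ┃    [+] templates/             ┃
    ┃                               ┃
    ┗━━━━━━━━━━━━━━━━━━━━━━━━━━━━━━━┛
                                     
                                     
                                     
                                     


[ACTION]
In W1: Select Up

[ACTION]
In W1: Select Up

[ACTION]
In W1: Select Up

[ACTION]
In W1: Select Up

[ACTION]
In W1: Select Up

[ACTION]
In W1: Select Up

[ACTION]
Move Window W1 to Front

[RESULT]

                    ┃·███··█········█
                    ┃···█··██·██·····
 ┏━━━━━━━━━━━━━━━━━━┃███··███···█····
 ┃ FormWidget       ┃··██······█·███·
 ┠──────────────────┃·███·█·······███
 ┃> ┏━━━━━━━━━━━━━━━━━━━━━━━━━━━━━━━┓
 ┃  ┃ FileBrowser                   ┃
 ┃  ┠───────────────────────────────┨
 ┃  ┃> [-] workspace/               ┃
 ┃  ┃    router.yaml                ┃
 ┃  ┃    [+] components/            ┃
 ┗━━┃    [+] bin/                   ┃
    ┃    [+] templates/             ┃
    ┃                               ┃
    ┗━━━━━━━━━━━━━━━━━━━━━━━━━━━━━━━┛
                                     
                                     
                                     
                                     


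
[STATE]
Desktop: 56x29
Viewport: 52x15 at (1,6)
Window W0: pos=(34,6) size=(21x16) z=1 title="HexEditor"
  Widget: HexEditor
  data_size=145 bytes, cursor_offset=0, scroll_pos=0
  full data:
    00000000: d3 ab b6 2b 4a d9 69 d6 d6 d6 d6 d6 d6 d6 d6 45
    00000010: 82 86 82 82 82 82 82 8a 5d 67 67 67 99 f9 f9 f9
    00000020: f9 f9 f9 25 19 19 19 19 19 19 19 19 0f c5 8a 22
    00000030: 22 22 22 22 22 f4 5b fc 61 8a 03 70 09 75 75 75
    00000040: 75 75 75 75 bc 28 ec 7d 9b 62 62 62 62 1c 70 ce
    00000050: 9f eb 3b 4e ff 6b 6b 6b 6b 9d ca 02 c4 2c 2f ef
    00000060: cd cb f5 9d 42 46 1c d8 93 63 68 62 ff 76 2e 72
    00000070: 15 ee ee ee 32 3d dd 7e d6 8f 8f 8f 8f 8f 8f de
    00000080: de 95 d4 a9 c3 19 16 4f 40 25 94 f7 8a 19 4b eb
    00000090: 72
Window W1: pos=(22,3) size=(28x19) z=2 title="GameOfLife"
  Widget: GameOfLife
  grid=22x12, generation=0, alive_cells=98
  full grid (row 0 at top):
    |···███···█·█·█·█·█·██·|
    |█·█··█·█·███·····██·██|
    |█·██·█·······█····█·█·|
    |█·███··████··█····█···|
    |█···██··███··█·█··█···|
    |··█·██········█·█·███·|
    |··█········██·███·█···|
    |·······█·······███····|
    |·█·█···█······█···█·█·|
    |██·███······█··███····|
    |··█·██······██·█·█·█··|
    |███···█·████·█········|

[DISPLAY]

                     ┃Gen: 0                    ┃━━━
                     ┃···███···█·█·█·█·█·██·    ┃   
                     ┃█·█··█·█·███·····██·██    ┃───
                     ┃█·██·█·······█····█·█·    ┃ b6
                     ┃█·███··████··█····█···    ┃ 82
                     ┃█···██··███··█·█··█···    ┃ f9
                     ┃··█·██········█·█·███·    ┃ 22
                     ┃··█········██·███·█···    ┃ 75
                     ┃·······█·······███····    ┃ 3b
                     ┃·█·█···█······█···█·█·    ┃ f5
                     ┃██·███······█··███····    ┃ ee
                     ┃··█·██······██·█·█·█··    ┃ d4
                     ┃███···█·████·█········    ┃   
                     ┃                          ┃   
                     ┃                          ┃   


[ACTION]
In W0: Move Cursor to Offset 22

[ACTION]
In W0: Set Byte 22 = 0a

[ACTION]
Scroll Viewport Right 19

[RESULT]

                  ┃Gen: 0                    ┃━━━━┓ 
                  ┃···███···█·█·█·█·█·██·    ┃    ┃ 
                  ┃█·█··█·█·███·····██·██    ┃────┨ 
                  ┃█·██·█·······█····█·█·    ┃ b6 ┃ 
                  ┃█·███··████··█····█···    ┃ 82 ┃ 
                  ┃█···██··███··█·█··█···    ┃ f9 ┃ 
                  ┃··█·██········█·█·███·    ┃ 22 ┃ 
                  ┃··█········██·███·█···    ┃ 75 ┃ 
                  ┃·······█·······███····    ┃ 3b ┃ 
                  ┃·█·█···█······█···█·█·    ┃ f5 ┃ 
                  ┃██·███······█··███····    ┃ ee ┃ 
                  ┃··█·██······██·█·█·█··    ┃ d4 ┃ 
                  ┃███···█·████·█········    ┃    ┃ 
                  ┃                          ┃    ┃ 
                  ┃                          ┃    ┃ 


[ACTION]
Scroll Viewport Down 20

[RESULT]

                  ┃·······█·······███····    ┃ 3b ┃ 
                  ┃·█·█···█······█···█·█·    ┃ f5 ┃ 
                  ┃██·███······█··███····    ┃ ee ┃ 
                  ┃··█·██······██·█·█·█··    ┃ d4 ┃ 
                  ┃███···█·████·█········    ┃    ┃ 
                  ┃                          ┃    ┃ 
                  ┃                          ┃    ┃ 
                  ┗━━━━━━━━━━━━━━━━━━━━━━━━━━┛━━━━┛ 
                                                    
                                                    
                                                    
                                                    
                                                    
                                                    
                                                    


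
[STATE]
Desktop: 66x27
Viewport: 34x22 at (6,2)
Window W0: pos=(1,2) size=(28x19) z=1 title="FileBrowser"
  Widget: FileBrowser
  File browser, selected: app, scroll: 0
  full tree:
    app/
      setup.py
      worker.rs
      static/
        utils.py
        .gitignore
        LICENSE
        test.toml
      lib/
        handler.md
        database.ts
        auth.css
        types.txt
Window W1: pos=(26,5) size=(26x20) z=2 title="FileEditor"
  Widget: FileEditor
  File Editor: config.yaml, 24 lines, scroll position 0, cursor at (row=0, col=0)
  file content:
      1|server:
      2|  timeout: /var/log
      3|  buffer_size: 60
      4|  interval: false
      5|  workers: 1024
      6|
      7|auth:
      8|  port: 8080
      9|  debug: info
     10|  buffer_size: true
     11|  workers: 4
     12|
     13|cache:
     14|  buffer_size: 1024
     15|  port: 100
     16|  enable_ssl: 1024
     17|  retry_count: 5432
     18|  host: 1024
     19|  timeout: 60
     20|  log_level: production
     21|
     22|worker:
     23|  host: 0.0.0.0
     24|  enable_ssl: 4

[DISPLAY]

━━━━━━━━━━━━━━━━━━━━━━┓           
eBrowser              ┃           
──────────────────────┨           
] app/              ┏━━━━━━━━━━━━━
setup.py            ┃ FileEditor  
worker.rs           ┠─────────────
[+] static/         ┃█erver:      
[+] lib/            ┃  timeout: /v
                    ┃  buffer_size
                    ┃  interval: f
                    ┃  workers: 10
                    ┃             
                    ┃auth:        
                    ┃  port: 8080 
                    ┃  debug: info
                    ┃  buffer_size
                    ┃  workers: 4 
                    ┃             
━━━━━━━━━━━━━━━━━━━━┃cache:       
                    ┃  buffer_size
                    ┃  port: 100  
                    ┃  enable_ssl:


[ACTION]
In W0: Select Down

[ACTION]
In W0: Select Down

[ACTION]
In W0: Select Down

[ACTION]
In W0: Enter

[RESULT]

━━━━━━━━━━━━━━━━━━━━━━┓           
eBrowser              ┃           
──────────────────────┨           
] app/              ┏━━━━━━━━━━━━━
setup.py            ┃ FileEditor  
worker.rs           ┠─────────────
[-] static/         ┃█erver:      
  utils.py          ┃  timeout: /v
  .gitignore        ┃  buffer_size
  LICENSE           ┃  interval: f
  test.toml         ┃  workers: 10
[+] lib/            ┃             
                    ┃auth:        
                    ┃  port: 8080 
                    ┃  debug: info
                    ┃  buffer_size
                    ┃  workers: 4 
                    ┃             
━━━━━━━━━━━━━━━━━━━━┃cache:       
                    ┃  buffer_size
                    ┃  port: 100  
                    ┃  enable_ssl:
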